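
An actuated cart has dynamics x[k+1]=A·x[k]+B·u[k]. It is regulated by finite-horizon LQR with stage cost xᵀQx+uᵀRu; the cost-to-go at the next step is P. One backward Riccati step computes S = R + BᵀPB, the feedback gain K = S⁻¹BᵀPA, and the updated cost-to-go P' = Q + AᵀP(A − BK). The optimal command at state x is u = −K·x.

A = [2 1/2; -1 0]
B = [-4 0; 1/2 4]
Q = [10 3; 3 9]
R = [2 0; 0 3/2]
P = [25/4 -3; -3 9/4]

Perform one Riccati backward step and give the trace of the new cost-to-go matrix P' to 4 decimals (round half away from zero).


19.5713

BᵀP = [-26.5000 13.1250; -12.0000 9.0000]
S = R + BᵀPB = [2 0; 0 3/2] + [112.5625 52.5000; 52.5000 36.0000] = [114.5625 52.5000; 52.5000 37.5000]
BᵀPA = [-66.1250 -13.2500; -33.0000 -6.0000]
K = S⁻¹·BᵀPA = [-0.4852 -0.1181; -0.2007 0.0054]
A−BK = [0.0591 0.0275; 0.0453 0.0376]
AᵀP(A−BK) = [0.5417 0.1166; 0.1166 0.0297]
P' = Q + AᵀP(A−BK) = [10.5417 3.1166; 3.1166 9.0297]
tr(P') = 19.5713


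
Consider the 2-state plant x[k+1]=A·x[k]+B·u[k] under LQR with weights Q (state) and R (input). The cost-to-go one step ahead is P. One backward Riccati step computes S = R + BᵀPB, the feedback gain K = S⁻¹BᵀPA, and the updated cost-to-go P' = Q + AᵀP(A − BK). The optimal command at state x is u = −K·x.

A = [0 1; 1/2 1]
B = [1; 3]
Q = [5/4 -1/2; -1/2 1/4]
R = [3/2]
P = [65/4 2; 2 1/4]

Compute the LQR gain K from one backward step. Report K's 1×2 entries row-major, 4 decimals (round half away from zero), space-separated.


BᵀP = [22.2500 2.7500]
S = R + BᵀPB = [3/2] + [30.5000] = [32.0000]
BᵀPA = [1.3750 25.0000]
K = S⁻¹·BᵀPA = [0.0430 0.7813]
A−BK = [-0.0430 0.2188; 0.3711 -1.3438]
AᵀP(A−BK) = [0.0034 0.0508; 0.0508 0.9688]
P' = Q + AᵀP(A−BK) = [1.2534 -0.4492; -0.4492 1.2188]
tr(P') = 2.4722

0.0430 0.7813


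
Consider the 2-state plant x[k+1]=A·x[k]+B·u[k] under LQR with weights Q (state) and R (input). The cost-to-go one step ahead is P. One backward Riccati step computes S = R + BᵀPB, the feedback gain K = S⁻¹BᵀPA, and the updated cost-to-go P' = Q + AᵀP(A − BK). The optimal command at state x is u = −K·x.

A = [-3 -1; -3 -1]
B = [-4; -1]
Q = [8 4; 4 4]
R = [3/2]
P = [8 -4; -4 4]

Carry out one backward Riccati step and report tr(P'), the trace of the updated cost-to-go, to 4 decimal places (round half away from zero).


26.7783

BᵀP = [-28.0000 12.0000]
S = R + BᵀPB = [3/2] + [100.0000] = [101.5000]
BᵀPA = [48.0000 16.0000]
K = S⁻¹·BᵀPA = [0.4729 0.1576]
A−BK = [-1.1084 -0.3695; -2.5271 -0.8424]
AᵀP(A−BK) = [13.3005 4.4335; 4.4335 1.4778]
P' = Q + AᵀP(A−BK) = [21.3005 8.4335; 8.4335 5.4778]
tr(P') = 26.7783


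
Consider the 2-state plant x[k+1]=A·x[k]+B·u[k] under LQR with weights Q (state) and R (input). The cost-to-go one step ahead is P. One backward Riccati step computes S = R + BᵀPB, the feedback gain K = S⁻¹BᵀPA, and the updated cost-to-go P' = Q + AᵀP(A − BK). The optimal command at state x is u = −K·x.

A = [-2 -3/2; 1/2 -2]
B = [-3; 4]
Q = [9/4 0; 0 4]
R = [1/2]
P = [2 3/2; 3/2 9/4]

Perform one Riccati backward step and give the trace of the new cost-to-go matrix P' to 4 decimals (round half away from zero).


29.6605

BᵀP = [0.0000 4.5000]
S = R + BᵀPB = [1/2] + [18.0000] = [18.5000]
BᵀPA = [2.2500 -9.0000]
K = S⁻¹·BᵀPA = [0.1216 -0.4865]
A−BK = [-1.6351 -2.9595; 0.0135 -0.0541]
AᵀP(A−BK) = [5.2889 9.7196; 9.7196 18.1216]
P' = Q + AᵀP(A−BK) = [7.5389 9.7196; 9.7196 22.1216]
tr(P') = 29.6605


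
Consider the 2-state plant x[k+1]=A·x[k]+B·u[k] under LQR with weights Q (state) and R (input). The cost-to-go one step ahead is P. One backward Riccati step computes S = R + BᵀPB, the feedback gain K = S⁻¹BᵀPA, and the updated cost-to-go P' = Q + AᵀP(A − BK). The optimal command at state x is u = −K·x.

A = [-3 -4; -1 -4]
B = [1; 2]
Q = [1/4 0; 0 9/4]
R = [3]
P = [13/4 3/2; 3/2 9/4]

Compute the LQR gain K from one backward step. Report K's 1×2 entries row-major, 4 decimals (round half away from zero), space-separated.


-1.1647 -2.3059

BᵀP = [6.2500 6.0000]
S = R + BᵀPB = [3] + [18.2500] = [21.2500]
BᵀPA = [-24.7500 -49.0000]
K = S⁻¹·BᵀPA = [-1.1647 -2.3059]
A−BK = [-1.8353 -1.6941; 1.3294 0.6118]
AᵀP(A−BK) = [11.6735 14.9294; 14.9294 23.0118]
P' = Q + AᵀP(A−BK) = [11.9235 14.9294; 14.9294 25.2618]
tr(P') = 37.1853


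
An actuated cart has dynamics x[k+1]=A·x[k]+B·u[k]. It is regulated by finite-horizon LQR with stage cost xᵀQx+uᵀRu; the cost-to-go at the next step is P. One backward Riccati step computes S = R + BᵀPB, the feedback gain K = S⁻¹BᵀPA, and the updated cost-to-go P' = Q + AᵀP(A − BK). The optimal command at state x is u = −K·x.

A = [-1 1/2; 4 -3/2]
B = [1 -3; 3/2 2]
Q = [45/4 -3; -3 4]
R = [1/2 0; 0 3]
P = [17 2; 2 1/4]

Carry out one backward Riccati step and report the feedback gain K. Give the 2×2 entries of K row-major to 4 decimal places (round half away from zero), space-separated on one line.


-0.1032 0.0922 0.1451 -0.0764

BᵀP = [20.0000 2.3750; -47.0000 -5.5000]
S = R + BᵀPB = [1/2 0; 0 3] + [23.5625 -55.2500; -55.2500 130.0000] = [24.0625 -55.2500; -55.2500 133.0000]
BᵀPA = [-10.5000 6.4375; 25.0000 -15.2500]
K = S⁻¹·BᵀPA = [-0.1032 0.0922; 0.1451 -0.0764]
A−BK = [-0.4615 0.1787; 3.8646 -1.4856]
AᵀP(A−BK) = [0.2889 -0.1229; -0.1229 0.0545]
P' = Q + AᵀP(A−BK) = [11.5389 -3.1229; -3.1229 4.0545]
tr(P') = 15.5934


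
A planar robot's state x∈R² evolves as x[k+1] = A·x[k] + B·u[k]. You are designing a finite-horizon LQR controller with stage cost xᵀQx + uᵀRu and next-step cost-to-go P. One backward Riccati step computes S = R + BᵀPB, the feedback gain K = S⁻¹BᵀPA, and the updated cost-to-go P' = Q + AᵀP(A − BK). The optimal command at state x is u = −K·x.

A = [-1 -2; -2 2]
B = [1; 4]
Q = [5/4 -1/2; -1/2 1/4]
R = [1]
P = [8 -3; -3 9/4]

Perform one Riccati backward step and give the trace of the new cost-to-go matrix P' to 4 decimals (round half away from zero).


BᵀP = [-4.0000 6.0000]
S = R + BᵀPB = [1] + [20.0000] = [21.0000]
BᵀPA = [-8.0000 20.0000]
K = S⁻¹·BᵀPA = [-0.3810 0.9524]
A−BK = [-0.6190 -2.9524; -0.4762 -1.8095]
AᵀP(A−BK) = [1.9524 8.6190; 8.6190 45.9524]
P' = Q + AᵀP(A−BK) = [3.2024 8.1190; 8.1190 46.2024]
tr(P') = 49.4048

49.4048


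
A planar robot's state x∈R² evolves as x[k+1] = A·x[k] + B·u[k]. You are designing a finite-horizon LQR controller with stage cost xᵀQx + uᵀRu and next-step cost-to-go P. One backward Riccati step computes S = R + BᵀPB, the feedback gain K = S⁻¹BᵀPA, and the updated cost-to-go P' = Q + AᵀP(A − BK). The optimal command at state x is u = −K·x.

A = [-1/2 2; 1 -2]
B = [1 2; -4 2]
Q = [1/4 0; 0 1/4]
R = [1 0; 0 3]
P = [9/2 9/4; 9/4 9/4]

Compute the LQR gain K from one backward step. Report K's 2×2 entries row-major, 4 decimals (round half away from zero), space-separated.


BᵀP = [-4.5000 -6.7500; 13.5000 9.0000]
S = R + BᵀPB = [1 0; 0 3] + [22.5000 -22.5000; -22.5000 45.0000] = [23.5000 -22.5000; -22.5000 48.0000]
BᵀPA = [-4.5000 4.5000; 2.2500 9.0000]
K = S⁻¹·BᵀPA = [-0.2660 0.6731; -0.0778 0.5030]
A−BK = [-0.0784 0.3209; 0.0917 -0.3136]
AᵀP(A−BK) = [0.1031 -0.3528; -0.3528 1.4439]
P' = Q + AᵀP(A−BK) = [0.3531 -0.3528; -0.3528 1.6939]
tr(P') = 2.0470

-0.2660 0.6731 -0.0778 0.5030


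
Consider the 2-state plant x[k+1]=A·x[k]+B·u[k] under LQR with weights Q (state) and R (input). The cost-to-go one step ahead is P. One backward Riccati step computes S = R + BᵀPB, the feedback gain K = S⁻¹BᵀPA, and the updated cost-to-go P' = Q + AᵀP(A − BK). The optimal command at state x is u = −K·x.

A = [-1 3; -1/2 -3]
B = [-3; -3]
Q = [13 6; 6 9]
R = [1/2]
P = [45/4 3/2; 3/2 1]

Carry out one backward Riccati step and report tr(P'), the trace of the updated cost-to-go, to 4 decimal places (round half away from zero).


43.6652

BᵀP = [-38.2500 -7.5000]
S = R + BᵀPB = [1/2] + [137.2500] = [137.7500]
BᵀPA = [42.0000 -92.2500]
K = S⁻¹·BᵀPA = [0.3049 -0.6697]
A−BK = [-0.0853 0.9909; 0.4147 -5.0091]
AᵀP(A−BK) = [0.1942 -1.8730; -1.8730 21.4710]
P' = Q + AᵀP(A−BK) = [13.1942 4.1270; 4.1270 30.4710]
tr(P') = 43.6652


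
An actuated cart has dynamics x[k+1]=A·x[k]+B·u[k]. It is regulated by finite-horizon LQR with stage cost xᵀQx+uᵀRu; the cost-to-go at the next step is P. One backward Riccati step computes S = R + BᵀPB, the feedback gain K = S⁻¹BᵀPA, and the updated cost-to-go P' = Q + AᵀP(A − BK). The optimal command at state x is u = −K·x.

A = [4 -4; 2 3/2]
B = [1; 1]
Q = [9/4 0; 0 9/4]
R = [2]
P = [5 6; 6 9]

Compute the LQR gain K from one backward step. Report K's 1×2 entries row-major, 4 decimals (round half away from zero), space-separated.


2.6429 -0.7679

BᵀP = [11.0000 15.0000]
S = R + BᵀPB = [2] + [26.0000] = [28.0000]
BᵀPA = [74.0000 -21.5000]
K = S⁻¹·BᵀPA = [2.6429 -0.7679]
A−BK = [1.3571 -3.2321; -0.6429 2.2679]
AᵀP(A−BK) = [16.4286 -8.1786; -8.1786 11.7411]
P' = Q + AᵀP(A−BK) = [18.6786 -8.1786; -8.1786 13.9911]
tr(P') = 32.6696


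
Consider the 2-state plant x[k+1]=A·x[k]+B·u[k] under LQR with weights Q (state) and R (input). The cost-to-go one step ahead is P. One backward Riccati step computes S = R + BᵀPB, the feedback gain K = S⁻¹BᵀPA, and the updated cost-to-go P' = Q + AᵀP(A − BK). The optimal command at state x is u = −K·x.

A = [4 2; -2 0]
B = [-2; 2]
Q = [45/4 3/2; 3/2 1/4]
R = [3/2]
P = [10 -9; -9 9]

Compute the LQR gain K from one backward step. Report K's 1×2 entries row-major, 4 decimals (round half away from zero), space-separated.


-1.4983 -0.5084

BᵀP = [-38.0000 36.0000]
S = R + BᵀPB = [3/2] + [148.0000] = [149.5000]
BᵀPA = [-224.0000 -76.0000]
K = S⁻¹·BᵀPA = [-1.4983 -0.5084]
A−BK = [1.0033 0.9833; 0.9967 1.0167]
AᵀP(A−BK) = [4.3746 2.1271; 2.1271 1.3645]
P' = Q + AᵀP(A−BK) = [15.6246 3.6271; 3.6271 1.6145]
tr(P') = 17.2391


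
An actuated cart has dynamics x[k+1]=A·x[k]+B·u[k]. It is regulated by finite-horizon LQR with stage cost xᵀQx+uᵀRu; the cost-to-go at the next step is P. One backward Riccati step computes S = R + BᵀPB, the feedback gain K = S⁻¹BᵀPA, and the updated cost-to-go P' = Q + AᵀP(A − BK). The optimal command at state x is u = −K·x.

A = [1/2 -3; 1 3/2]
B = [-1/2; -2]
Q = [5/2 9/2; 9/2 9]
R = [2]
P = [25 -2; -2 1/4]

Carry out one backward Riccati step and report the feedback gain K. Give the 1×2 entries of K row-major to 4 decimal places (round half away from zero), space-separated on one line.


-0.7143 5.0000

BᵀP = [-8.5000 0.5000]
S = R + BᵀPB = [2] + [3.2500] = [5.2500]
BᵀPA = [-3.7500 26.2500]
K = S⁻¹·BᵀPA = [-0.7143 5.0000]
A−BK = [0.1429 -0.5000; -0.4286 11.5000]
AᵀP(A−BK) = [1.8214 -13.8750; -13.8750 112.3125]
P' = Q + AᵀP(A−BK) = [4.3214 -9.3750; -9.3750 121.3125]
tr(P') = 125.6339


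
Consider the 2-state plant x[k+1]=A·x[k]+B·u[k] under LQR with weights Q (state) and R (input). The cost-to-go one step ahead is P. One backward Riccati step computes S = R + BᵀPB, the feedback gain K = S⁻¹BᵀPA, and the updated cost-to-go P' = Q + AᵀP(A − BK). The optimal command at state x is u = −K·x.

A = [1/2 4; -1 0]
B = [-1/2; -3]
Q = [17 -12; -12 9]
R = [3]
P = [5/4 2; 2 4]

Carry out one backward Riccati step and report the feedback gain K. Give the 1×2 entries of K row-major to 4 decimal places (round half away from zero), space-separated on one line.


BᵀP = [-6.6250 -13.0000]
S = R + BᵀPB = [3] + [42.3125] = [45.3125]
BᵀPA = [9.6875 -26.5000]
K = S⁻¹·BᵀPA = [0.2138 -0.5848]
A−BK = [0.6069 3.7076; -0.3586 -1.7545]
AᵀP(A−BK) = [0.2414 0.1655; 0.1655 4.5021]
P' = Q + AᵀP(A−BK) = [17.2414 -11.8345; -11.8345 13.5021]
tr(P') = 30.7434

0.2138 -0.5848


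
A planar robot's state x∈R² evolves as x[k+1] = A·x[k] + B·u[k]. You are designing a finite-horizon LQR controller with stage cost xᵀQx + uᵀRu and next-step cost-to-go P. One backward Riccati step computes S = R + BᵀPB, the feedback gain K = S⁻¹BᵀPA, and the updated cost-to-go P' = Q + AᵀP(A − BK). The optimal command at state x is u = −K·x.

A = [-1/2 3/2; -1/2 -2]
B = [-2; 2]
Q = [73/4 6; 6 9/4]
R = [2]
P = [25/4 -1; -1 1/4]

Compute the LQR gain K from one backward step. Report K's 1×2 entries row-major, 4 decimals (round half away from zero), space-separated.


BᵀP = [-14.5000 2.5000]
S = R + BᵀPB = [2] + [34.0000] = [36.0000]
BᵀPA = [6.0000 -26.7500]
K = S⁻¹·BᵀPA = [0.1667 -0.7431]
A−BK = [-0.1667 0.0139; -0.8333 -0.5139]
AᵀP(A−BK) = [0.1250 -0.2292; -0.2292 1.1858]
P' = Q + AᵀP(A−BK) = [18.3750 5.7708; 5.7708 3.4358]
tr(P') = 21.8108

0.1667 -0.7431


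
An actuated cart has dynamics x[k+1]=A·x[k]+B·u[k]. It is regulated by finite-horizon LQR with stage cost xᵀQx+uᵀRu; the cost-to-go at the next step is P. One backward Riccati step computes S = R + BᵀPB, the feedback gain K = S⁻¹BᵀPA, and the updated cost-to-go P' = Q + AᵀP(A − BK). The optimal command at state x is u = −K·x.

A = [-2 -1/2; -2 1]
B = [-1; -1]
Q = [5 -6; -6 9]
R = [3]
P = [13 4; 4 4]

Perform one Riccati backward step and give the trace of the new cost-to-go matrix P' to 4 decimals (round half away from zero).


BᵀP = [-17.0000 -8.0000]
S = R + BᵀPB = [3] + [25.0000] = [28.0000]
BᵀPA = [50.0000 0.5000]
K = S⁻¹·BᵀPA = [1.7857 0.0179]
A−BK = [-0.2143 -0.4821; -0.2143 1.0179]
AᵀP(A−BK) = [10.7143 0.1071; 0.1071 3.2411]
P' = Q + AᵀP(A−BK) = [15.7143 -5.8929; -5.8929 12.2411]
tr(P') = 27.9554

27.9554


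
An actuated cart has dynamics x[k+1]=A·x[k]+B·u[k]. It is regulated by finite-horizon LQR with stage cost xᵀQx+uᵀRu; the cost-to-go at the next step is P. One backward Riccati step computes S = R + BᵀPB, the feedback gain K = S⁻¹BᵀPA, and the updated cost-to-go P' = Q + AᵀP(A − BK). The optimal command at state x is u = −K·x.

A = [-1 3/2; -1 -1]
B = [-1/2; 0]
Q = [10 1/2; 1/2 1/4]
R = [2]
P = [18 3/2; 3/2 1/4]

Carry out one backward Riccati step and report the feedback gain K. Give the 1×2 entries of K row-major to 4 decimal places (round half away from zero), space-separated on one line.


BᵀP = [-9.0000 -0.7500]
S = R + BᵀPB = [2] + [4.5000] = [6.5000]
BᵀPA = [9.7500 -12.7500]
K = S⁻¹·BᵀPA = [1.5000 -1.9615]
A−BK = [-0.2500 0.5192; -1.0000 -1.0000]
AᵀP(A−BK) = [6.6250 -8.3750; -8.3750 11.2404]
P' = Q + AᵀP(A−BK) = [16.6250 -7.8750; -7.8750 11.4904]
tr(P') = 28.1154

1.5000 -1.9615


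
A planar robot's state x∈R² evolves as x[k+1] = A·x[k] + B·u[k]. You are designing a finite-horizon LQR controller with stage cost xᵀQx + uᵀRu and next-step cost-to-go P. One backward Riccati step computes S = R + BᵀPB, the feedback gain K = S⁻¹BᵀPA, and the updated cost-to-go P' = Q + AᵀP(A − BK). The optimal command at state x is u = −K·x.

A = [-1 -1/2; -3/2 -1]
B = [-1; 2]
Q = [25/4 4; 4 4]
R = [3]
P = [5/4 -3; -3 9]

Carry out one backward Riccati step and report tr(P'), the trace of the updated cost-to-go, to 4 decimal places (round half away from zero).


BᵀP = [-7.2500 21.0000]
S = R + BᵀPB = [3] + [49.2500] = [52.2500]
BᵀPA = [-24.2500 -17.3750]
K = S⁻¹·BᵀPA = [-0.4641 -0.3325]
A−BK = [-1.4641 -0.8325; -0.5718 -0.3349]
AᵀP(A−BK) = [1.2452 0.8110; 0.8110 0.5347]
P' = Q + AᵀP(A−BK) = [7.4952 4.8110; 4.8110 4.5347]
tr(P') = 12.0299

12.0299


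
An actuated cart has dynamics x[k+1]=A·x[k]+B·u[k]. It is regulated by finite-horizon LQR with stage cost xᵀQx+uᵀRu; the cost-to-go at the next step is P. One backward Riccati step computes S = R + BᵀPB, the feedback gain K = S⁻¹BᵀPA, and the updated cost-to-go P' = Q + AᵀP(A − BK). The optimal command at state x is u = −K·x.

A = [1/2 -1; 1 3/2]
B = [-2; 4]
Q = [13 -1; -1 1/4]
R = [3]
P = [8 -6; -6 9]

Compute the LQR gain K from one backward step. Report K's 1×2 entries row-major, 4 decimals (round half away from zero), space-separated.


0.1018 0.4073

BᵀP = [-40.0000 48.0000]
S = R + BᵀPB = [3] + [272.0000] = [275.0000]
BᵀPA = [28.0000 112.0000]
K = S⁻¹·BᵀPA = [0.1018 0.4073]
A−BK = [0.7036 -0.1855; 0.5927 -0.1291]
AᵀP(A−BK) = [2.1491 -0.4036; -0.4036 0.6355]
P' = Q + AᵀP(A−BK) = [15.1491 -1.4036; -1.4036 0.8855]
tr(P') = 16.0345


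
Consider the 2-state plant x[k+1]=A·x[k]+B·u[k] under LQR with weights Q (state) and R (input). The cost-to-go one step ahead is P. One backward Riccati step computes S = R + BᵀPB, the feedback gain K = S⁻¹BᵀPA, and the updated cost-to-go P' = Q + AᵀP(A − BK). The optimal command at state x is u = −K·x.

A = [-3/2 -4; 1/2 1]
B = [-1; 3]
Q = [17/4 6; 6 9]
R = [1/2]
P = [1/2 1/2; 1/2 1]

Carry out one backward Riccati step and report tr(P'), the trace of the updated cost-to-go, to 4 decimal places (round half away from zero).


BᵀP = [1.0000 2.5000]
S = R + BᵀPB = [1/2] + [6.5000] = [7.0000]
BᵀPA = [-0.2500 -1.5000]
K = S⁻¹·BᵀPA = [-0.0357 -0.2143]
A−BK = [-1.5357 -4.2143; 0.6071 1.6429]
AᵀP(A−BK) = [0.6161 1.6964; 1.6964 4.6786]
P' = Q + AᵀP(A−BK) = [4.8661 7.6964; 7.6964 13.6786]
tr(P') = 18.5446

18.5446


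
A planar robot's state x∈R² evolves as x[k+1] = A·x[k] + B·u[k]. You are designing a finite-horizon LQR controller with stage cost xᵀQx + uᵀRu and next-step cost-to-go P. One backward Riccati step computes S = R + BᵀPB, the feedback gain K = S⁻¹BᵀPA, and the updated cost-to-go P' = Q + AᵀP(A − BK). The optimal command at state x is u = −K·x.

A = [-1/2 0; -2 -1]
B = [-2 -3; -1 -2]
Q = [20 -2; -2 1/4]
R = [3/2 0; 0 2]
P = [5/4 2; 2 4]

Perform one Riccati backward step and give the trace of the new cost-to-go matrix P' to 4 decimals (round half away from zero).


BᵀP = [-4.5000 -8.0000; -7.7500 -14.0000]
S = R + BᵀPB = [3/2 0; 0 2] + [17.0000 29.5000; 29.5000 51.2500] = [18.5000 29.5000; 29.5000 53.2500]
BᵀPA = [18.2500 8.0000; 31.8750 14.0000]
K = S⁻¹·BᵀPA = [0.2742 0.1132; 0.4467 0.2002]
A−BK = [1.3885 0.8270; -0.8324 -0.4864]
AᵀP(A−BK) = [1.0702 0.5528; 0.5528 0.2916]
P' = Q + AᵀP(A−BK) = [21.0702 -1.4472; -1.4472 0.5416]
tr(P') = 21.6118

21.6118


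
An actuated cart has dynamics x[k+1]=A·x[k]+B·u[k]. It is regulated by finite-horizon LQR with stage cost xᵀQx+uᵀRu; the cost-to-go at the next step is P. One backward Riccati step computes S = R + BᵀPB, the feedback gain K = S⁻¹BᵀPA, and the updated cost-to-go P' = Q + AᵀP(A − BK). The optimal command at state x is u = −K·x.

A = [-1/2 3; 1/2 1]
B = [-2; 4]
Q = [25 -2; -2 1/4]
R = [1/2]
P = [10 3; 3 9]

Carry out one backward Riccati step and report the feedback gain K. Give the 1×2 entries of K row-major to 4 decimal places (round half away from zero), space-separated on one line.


BᵀP = [-8.0000 30.0000]
S = R + BᵀPB = [1/2] + [136.0000] = [136.5000]
BᵀPA = [19.0000 6.0000]
K = S⁻¹·BᵀPA = [0.1392 0.0440]
A−BK = [-0.2216 3.0879; -0.0568 0.8242]
AᵀP(A−BK) = [0.6053 -8.3352; -8.3352 116.7363]
P' = Q + AᵀP(A−BK) = [25.6053 -10.3352; -10.3352 116.9863]
tr(P') = 142.5916

0.1392 0.0440


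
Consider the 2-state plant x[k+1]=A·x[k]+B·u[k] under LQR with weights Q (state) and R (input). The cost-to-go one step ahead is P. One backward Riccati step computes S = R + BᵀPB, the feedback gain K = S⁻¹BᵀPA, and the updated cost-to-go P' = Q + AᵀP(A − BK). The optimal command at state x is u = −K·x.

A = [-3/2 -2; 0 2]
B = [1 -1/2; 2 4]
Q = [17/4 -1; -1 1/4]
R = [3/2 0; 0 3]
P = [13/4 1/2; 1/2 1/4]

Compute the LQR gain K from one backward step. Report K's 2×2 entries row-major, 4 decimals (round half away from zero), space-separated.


-0.8668 -0.9436 0.1828 0.4334

BᵀP = [4.2500 1.0000; 0.3750 0.7500]
S = R + BᵀPB = [3/2 0; 0 3] + [6.2500 1.8750; 1.8750 2.8125] = [7.7500 1.8750; 1.8750 5.8125]
BᵀPA = [-6.3750 -6.5000; -0.5625 0.7500]
K = S⁻¹·BᵀPA = [-0.8668 -0.9436; 0.1828 0.4334]
A−BK = [-0.5418 -0.8397; 1.0023 2.1535]
AᵀP(A−BK) = [1.8894 2.4786; 2.4786 3.5418]
P' = Q + AᵀP(A−BK) = [6.1394 1.4786; 1.4786 3.7918]
tr(P') = 9.9312


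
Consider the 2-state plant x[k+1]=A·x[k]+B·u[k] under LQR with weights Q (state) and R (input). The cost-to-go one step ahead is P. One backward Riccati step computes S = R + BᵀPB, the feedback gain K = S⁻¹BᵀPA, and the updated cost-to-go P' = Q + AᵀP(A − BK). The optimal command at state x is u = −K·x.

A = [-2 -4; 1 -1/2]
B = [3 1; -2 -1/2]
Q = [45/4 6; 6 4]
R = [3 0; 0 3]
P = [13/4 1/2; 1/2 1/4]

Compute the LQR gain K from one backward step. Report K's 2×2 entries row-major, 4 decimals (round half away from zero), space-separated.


BᵀP = [8.7500 1.0000; 3.0000 0.3750]
S = R + BᵀPB = [3 0; 0 3] + [24.2500 8.2500; 8.2500 2.8125] = [27.2500 8.2500; 8.2500 5.8125]
BᵀPA = [-16.5000 -35.5000; -5.6250 -12.1875]
K = S⁻¹·BᵀPA = [-0.5480 -1.1713; -0.1899 -0.4344]
A−BK = [-0.1661 -0.0519; -0.1910 -3.0597]
AᵀP(A−BK) = [1.1396 2.6061; 2.6061 7.1894]
P' = Q + AᵀP(A−BK) = [12.3896 8.6061; 8.6061 11.1894]
tr(P') = 23.5790

-0.5480 -1.1713 -0.1899 -0.4344


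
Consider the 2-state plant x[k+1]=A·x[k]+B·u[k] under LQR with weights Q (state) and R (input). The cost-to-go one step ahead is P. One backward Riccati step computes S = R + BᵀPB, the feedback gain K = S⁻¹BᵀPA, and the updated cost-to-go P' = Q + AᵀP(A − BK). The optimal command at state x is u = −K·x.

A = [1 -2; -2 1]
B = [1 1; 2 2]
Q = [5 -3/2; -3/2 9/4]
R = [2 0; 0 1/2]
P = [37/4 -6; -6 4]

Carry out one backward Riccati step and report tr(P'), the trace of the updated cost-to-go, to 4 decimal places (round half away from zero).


59.7955

BᵀP = [-2.7500 2.0000; -2.7500 2.0000]
S = R + BᵀPB = [2 0; 0 1/2] + [1.2500 1.2500; 1.2500 1.2500] = [3.2500 1.2500; 1.2500 1.7500]
BᵀPA = [-6.7500 7.5000; -6.7500 7.5000]
K = S⁻¹·BᵀPA = [-0.8182 0.9091; -3.2727 3.6364]
A−BK = [5.0909 -6.5455; 6.1818 -8.0909]
AᵀP(A−BK) = [21.6364 -25.8182; -25.8182 30.9091]
P' = Q + AᵀP(A−BK) = [26.6364 -27.3182; -27.3182 33.1591]
tr(P') = 59.7955


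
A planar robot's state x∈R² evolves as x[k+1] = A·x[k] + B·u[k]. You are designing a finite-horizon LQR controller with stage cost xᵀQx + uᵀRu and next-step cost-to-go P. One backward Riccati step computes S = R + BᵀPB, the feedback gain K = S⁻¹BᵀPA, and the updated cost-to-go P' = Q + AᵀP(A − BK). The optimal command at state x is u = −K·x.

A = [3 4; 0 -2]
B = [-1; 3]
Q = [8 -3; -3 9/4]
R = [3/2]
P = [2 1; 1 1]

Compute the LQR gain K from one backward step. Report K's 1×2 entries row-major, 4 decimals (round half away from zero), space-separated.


BᵀP = [1.0000 2.0000]
S = R + BᵀPB = [3/2] + [5.0000] = [6.5000]
BᵀPA = [3.0000 0.0000]
K = S⁻¹·BᵀPA = [0.4615 0.0000]
A−BK = [3.4615 4.0000; -1.3846 -2.0000]
AᵀP(A−BK) = [16.6154 18.0000; 18.0000 20.0000]
P' = Q + AᵀP(A−BK) = [24.6154 15.0000; 15.0000 22.2500]
tr(P') = 46.8654

0.4615 0.0000


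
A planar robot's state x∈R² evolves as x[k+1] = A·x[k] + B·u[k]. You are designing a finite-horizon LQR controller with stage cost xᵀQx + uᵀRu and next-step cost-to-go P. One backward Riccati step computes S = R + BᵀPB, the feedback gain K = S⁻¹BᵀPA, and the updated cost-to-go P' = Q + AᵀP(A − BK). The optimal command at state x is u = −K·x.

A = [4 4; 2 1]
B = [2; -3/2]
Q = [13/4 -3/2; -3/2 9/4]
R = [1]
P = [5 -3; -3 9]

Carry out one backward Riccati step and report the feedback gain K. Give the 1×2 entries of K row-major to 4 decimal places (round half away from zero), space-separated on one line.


0.3207 0.6498

BᵀP = [14.5000 -19.5000]
S = R + BᵀPB = [1] + [58.2500] = [59.2500]
BᵀPA = [19.0000 38.5000]
K = S⁻¹·BᵀPA = [0.3207 0.6498]
A−BK = [3.3586 2.7004; 2.4810 1.9747]
AᵀP(A−BK) = [61.9072 49.6540; 49.6540 39.9831]
P' = Q + AᵀP(A−BK) = [65.1572 48.1540; 48.1540 42.2331]
tr(P') = 107.3903


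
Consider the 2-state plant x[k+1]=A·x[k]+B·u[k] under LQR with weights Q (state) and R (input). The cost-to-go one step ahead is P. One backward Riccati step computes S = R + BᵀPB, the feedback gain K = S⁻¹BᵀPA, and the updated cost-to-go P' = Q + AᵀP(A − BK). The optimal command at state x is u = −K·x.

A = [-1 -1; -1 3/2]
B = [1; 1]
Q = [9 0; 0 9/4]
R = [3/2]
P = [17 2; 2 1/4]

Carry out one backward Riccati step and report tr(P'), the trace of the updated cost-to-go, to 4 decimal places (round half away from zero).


13.4821

BᵀP = [19.0000 2.2500]
S = R + BᵀPB = [3/2] + [21.2500] = [22.7500]
BᵀPA = [-21.2500 -15.6250]
K = S⁻¹·BᵀPA = [-0.9341 -0.6868]
A−BK = [-0.0659 -0.3132; -0.0659 2.1868]
AᵀP(A−BK) = [1.4011 1.0302; 1.0302 0.8310]
P' = Q + AᵀP(A−BK) = [10.4011 1.0302; 1.0302 3.0810]
tr(P') = 13.4821


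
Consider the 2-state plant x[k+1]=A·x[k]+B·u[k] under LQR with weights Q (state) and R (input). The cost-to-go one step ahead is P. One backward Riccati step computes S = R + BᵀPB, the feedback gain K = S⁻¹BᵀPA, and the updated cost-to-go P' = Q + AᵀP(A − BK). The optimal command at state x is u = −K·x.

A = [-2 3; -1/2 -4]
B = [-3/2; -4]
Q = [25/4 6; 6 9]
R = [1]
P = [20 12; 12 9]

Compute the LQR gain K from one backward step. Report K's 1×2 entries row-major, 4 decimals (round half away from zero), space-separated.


0.5479 -0.0539

BᵀP = [-78.0000 -54.0000]
S = R + BᵀPB = [1] + [333.0000] = [334.0000]
BᵀPA = [183.0000 -18.0000]
K = S⁻¹·BᵀPA = [0.5479 -0.0539]
A−BK = [-1.1781 2.9192; 1.6916 -4.2156]
AᵀP(A−BK) = [5.9835 -14.1377; -14.1377 35.0299]
P' = Q + AᵀP(A−BK) = [12.2335 -8.1377; -8.1377 44.0299]
tr(P') = 56.2635


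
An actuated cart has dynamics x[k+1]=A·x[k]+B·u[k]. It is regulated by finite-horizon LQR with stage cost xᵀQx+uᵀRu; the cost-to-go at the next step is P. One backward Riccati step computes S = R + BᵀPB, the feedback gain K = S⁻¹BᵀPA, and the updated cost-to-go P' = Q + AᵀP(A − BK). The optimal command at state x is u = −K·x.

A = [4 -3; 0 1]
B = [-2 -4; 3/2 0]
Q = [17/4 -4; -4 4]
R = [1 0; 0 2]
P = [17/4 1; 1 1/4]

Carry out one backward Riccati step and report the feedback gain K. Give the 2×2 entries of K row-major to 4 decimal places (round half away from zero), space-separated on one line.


-0.5872 0.4220 -0.7366 0.5026

BᵀP = [-7.0000 -1.6250; -17.0000 -4.0000]
S = R + BᵀPB = [1 0; 0 2] + [11.5625 28.0000; 28.0000 68.0000] = [12.5625 28.0000; 28.0000 70.0000]
BᵀPA = [-28.0000 19.3750; -68.0000 47.0000]
K = S⁻¹·BᵀPA = [-0.5872 0.4220; -0.7366 0.5026]
A−BK = [-0.1206 -0.1455; 0.8807 0.3670]
AᵀP(A−BK) = [1.4731 -1.0052; -1.0052 0.7002]
P' = Q + AᵀP(A−BK) = [5.7231 -5.0052; -5.0052 4.7002]
tr(P') = 10.4233


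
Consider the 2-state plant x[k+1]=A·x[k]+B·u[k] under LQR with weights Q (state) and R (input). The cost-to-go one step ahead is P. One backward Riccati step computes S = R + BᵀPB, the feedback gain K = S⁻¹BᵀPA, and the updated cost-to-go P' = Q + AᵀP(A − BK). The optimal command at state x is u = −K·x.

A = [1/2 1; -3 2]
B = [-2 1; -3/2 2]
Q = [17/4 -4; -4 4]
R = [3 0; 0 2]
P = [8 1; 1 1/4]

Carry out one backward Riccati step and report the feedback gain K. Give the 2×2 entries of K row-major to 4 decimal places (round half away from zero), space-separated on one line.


-0.1032 -0.3466 -0.1198 0.3525

BᵀP = [-17.5000 -2.3750; 10.0000 1.5000]
S = R + BᵀPB = [3 0; 0 2] + [38.5625 -22.2500; -22.2500 13.0000] = [41.5625 -22.2500; -22.2500 15.0000]
BᵀPA = [-1.6250 -22.2500; 0.5000 13.0000]
K = S⁻¹·BᵀPA = [-0.1032 -0.3466; -0.1198 0.3525]
A−BK = [0.4133 -0.0458; -2.9153 0.7751]
AᵀP(A−BK) = [1.1422 -0.2395; -0.2395 0.7050]
P' = Q + AᵀP(A−BK) = [5.3922 -4.2395; -4.2395 4.7050]
tr(P') = 10.0971


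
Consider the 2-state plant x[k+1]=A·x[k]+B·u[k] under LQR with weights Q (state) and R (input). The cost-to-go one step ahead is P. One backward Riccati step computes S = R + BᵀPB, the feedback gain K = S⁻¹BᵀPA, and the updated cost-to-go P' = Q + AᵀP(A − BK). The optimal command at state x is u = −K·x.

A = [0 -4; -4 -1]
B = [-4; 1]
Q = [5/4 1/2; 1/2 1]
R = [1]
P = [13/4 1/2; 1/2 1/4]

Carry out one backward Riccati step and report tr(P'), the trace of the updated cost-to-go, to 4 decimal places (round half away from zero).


BᵀP = [-12.5000 -1.7500]
S = R + BᵀPB = [1] + [48.2500] = [49.2500]
BᵀPA = [7.0000 51.7500]
K = S⁻¹·BᵀPA = [0.1421 1.0508]
A−BK = [0.5685 0.2030; -4.1421 -2.0508]
AᵀP(A−BK) = [3.0051 1.6447; 1.6447 1.8731]
P' = Q + AᵀP(A−BK) = [4.2551 2.1447; 2.1447 2.8731]
tr(P') = 7.1282

7.1282


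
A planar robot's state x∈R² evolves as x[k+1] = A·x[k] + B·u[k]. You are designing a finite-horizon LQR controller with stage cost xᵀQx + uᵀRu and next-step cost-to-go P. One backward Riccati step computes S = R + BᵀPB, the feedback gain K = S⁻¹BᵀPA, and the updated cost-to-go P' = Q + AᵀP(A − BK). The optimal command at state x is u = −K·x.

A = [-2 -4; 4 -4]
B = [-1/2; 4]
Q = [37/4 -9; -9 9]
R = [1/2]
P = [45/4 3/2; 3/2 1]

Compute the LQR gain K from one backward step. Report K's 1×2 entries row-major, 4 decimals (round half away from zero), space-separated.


BᵀP = [0.3750 3.2500]
S = R + BᵀPB = [1/2] + [12.8125] = [13.3125]
BᵀPA = [12.2500 -14.5000]
K = S⁻¹·BᵀPA = [0.9202 -1.0892]
A−BK = [-1.5399 -4.5446; 0.3192 0.3568]
AᵀP(A−BK) = [25.7277 75.3427; 75.3427 228.2066]
P' = Q + AᵀP(A−BK) = [34.9777 66.3427; 66.3427 237.2066]
tr(P') = 272.1843

0.9202 -1.0892


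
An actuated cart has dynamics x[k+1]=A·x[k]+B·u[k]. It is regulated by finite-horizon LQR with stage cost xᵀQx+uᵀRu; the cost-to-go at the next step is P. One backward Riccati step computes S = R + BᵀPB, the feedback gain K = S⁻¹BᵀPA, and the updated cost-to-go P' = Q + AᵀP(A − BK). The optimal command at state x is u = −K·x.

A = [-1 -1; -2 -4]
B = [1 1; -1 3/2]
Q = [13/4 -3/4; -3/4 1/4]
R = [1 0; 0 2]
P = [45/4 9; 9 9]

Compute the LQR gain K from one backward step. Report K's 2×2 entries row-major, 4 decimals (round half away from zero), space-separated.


BᵀP = [2.2500 0.0000; 24.7500 22.5000]
S = R + BᵀPB = [1 0; 0 2] + [2.2500 2.2500; 2.2500 58.5000] = [3.2500 2.2500; 2.2500 60.5000]
BᵀPA = [-2.2500 -2.2500; -69.7500 -114.7500]
K = S⁻¹·BᵀPA = [0.1086 0.6372; -1.1569 -1.9204]
A−BK = [0.0483 0.2832; -0.1560 -0.4822]
AᵀP(A−BK) = [2.7984 4.7364; 4.7364 8.3188]
P' = Q + AᵀP(A−BK) = [6.0484 3.9864; 3.9864 8.5688]
tr(P') = 14.6171

0.1086 0.6372 -1.1569 -1.9204


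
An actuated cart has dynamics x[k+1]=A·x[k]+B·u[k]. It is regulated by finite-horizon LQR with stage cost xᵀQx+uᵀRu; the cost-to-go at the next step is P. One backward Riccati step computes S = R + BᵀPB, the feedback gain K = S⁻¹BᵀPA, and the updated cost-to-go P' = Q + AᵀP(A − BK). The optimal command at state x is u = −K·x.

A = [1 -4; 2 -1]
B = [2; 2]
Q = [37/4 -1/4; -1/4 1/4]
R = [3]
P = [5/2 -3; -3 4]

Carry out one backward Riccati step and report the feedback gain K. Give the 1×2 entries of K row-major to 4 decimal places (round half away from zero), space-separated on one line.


BᵀP = [-1.0000 2.0000]
S = R + BᵀPB = [3] + [2.0000] = [5.0000]
BᵀPA = [3.0000 2.0000]
K = S⁻¹·BᵀPA = [0.6000 0.4000]
A−BK = [-0.2000 -4.8000; 0.8000 -1.8000]
AᵀP(A−BK) = [4.7000 7.8000; 7.8000 19.2000]
P' = Q + AᵀP(A−BK) = [13.9500 7.5500; 7.5500 19.4500]
tr(P') = 33.4000

0.6000 0.4000


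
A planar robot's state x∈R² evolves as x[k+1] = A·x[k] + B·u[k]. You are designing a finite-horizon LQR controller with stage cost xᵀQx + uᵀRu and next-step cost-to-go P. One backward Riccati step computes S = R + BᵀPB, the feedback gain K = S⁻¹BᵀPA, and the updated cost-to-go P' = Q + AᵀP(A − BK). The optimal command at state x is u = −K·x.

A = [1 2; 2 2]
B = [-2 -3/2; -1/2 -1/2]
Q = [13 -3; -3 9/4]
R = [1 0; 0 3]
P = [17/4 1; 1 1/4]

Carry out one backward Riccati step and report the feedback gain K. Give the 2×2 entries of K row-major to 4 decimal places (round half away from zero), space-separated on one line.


-0.5568 -0.9355 -0.1427 -0.2390

BᵀP = [-9.0000 -2.1250; -6.8750 -1.6250]
S = R + BᵀPB = [1 0; 0 3] + [19.0625 14.5625; 14.5625 11.1250] = [20.0625 14.5625; 14.5625 14.1250]
BᵀPA = [-13.2500 -22.2500; -10.1250 -17.0000]
K = S⁻¹·BᵀPA = [-0.5568 -0.9355; -0.1427 -0.2390]
A−BK = [-0.3278 -0.2296; 1.6502 1.4127]
AᵀP(A−BK) = [0.4268 0.6840; 0.6840 1.1209]
P' = Q + AᵀP(A−BK) = [13.4268 -2.3160; -2.3160 3.3709]
tr(P') = 16.7977


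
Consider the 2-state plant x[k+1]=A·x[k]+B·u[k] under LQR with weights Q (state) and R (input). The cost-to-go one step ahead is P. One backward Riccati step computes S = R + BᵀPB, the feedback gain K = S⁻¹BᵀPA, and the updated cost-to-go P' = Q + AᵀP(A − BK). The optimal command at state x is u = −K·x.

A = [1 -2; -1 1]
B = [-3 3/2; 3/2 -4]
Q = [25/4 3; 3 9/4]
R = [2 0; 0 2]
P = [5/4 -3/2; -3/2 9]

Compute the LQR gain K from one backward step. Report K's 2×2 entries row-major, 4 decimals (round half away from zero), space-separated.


-0.2090 0.4928 0.1750 -0.0844

BᵀP = [-6.0000 18.0000; 7.8750 -38.2500]
S = R + BᵀPB = [2 0; 0 2] + [45.0000 -81.0000; -81.0000 164.8125] = [47.0000 -81.0000; -81.0000 166.8125]
BᵀPA = [-24.0000 30.0000; 46.1250 -54.0000]
K = S⁻¹·BᵀPA = [-0.2090 0.4928; 0.1750 -0.0844]
A−BK = [0.1104 -0.3950; 0.0136 -0.0769]
AᵀP(A−BK) = [0.1610 -0.2787; -0.2787 0.6571]
P' = Q + AᵀP(A−BK) = [6.4110 2.7213; 2.7213 2.9071]
tr(P') = 9.3181


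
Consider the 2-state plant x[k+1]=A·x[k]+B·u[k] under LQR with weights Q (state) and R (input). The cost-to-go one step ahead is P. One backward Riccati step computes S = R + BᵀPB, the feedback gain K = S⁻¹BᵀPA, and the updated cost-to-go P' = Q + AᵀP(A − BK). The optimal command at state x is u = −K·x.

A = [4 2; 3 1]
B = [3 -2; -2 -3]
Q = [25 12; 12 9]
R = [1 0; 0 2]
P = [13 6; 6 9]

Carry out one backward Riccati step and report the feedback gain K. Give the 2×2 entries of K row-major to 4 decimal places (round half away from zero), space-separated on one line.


0.4648 0.3073 -1.2942 -0.5334

BᵀP = [27.0000 0.0000; -44.0000 -39.0000]
S = R + BᵀPB = [1 0; 0 2] + [81.0000 -54.0000; -54.0000 205.0000] = [82.0000 -54.0000; -54.0000 207.0000]
BᵀPA = [108.0000 54.0000; -293.0000 -127.0000]
K = S⁻¹·BᵀPA = [0.4648 0.3073; -1.2942 -0.5334]
A−BK = [0.0172 0.0114; 0.0469 0.0145]
AᵀP(A−BK) = [3.5994 1.5368; 1.5368 0.6689]
P' = Q + AᵀP(A−BK) = [28.5994 13.5368; 13.5368 9.6689]
tr(P') = 38.2683


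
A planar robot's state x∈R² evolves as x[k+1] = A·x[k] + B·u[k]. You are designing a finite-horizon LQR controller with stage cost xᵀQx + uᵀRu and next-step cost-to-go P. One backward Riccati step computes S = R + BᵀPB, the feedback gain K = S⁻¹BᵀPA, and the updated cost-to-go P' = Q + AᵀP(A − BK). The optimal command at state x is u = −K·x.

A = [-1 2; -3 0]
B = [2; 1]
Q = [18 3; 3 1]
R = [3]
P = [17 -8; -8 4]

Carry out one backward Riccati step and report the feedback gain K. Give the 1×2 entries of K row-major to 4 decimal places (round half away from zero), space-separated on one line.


BᵀP = [26.0000 -12.0000]
S = R + BᵀPB = [3] + [40.0000] = [43.0000]
BᵀPA = [10.0000 52.0000]
K = S⁻¹·BᵀPA = [0.2326 1.2093]
A−BK = [-1.4651 -0.4186; -3.2326 -1.2093]
AᵀP(A−BK) = [2.6744 1.9070; 1.9070 5.1163]
P' = Q + AᵀP(A−BK) = [20.6744 4.9070; 4.9070 6.1163]
tr(P') = 26.7907

0.2326 1.2093


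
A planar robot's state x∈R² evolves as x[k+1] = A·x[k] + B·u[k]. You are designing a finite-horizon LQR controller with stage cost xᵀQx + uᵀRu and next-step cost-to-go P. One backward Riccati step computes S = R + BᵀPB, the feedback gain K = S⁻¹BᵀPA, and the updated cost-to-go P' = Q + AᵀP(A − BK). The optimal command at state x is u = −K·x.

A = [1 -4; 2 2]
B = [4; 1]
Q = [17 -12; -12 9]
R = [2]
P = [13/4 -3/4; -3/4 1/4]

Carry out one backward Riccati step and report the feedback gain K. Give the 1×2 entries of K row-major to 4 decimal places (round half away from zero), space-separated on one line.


BᵀP = [12.2500 -2.7500]
S = R + BᵀPB = [2] + [46.2500] = [48.2500]
BᵀPA = [6.7500 -54.5000]
K = S⁻¹·BᵀPA = [0.1399 -1.1295]
A−BK = [0.4404 0.5181; 1.8601 3.1295]
AᵀP(A−BK) = [0.3057 0.1244; 0.1244 3.4404]
P' = Q + AᵀP(A−BK) = [17.3057 -11.8756; -11.8756 12.4404]
tr(P') = 29.7461

0.1399 -1.1295


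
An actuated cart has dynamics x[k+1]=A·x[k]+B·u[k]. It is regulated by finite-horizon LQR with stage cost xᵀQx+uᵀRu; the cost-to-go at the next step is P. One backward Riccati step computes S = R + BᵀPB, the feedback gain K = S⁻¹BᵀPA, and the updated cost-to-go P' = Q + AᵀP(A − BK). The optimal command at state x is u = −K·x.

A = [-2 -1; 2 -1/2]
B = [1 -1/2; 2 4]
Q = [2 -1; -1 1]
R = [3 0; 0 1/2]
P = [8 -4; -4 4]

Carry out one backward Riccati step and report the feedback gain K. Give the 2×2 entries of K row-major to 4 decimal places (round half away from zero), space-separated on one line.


BᵀP = [0.0000 4.0000; -20.0000 18.0000]
S = R + BᵀPB = [3 0; 0 1/2] + [8.0000 16.0000; 16.0000 82.0000] = [11.0000 16.0000; 16.0000 82.5000]
BᵀPA = [8.0000 -2.0000; 76.0000 11.0000]
K = S⁻¹·BᵀPA = [-0.8534 -0.5234; 1.0867 0.2348]
A−BK = [-0.6032 -0.3592; -0.6401 -0.3926]
AᵀP(A−BK) = [4.2364 2.3392; 2.3392 1.3699]
P' = Q + AᵀP(A−BK) = [6.2364 1.3392; 1.3392 2.3699]
tr(P') = 8.6063

-0.8534 -0.5234 1.0867 0.2348


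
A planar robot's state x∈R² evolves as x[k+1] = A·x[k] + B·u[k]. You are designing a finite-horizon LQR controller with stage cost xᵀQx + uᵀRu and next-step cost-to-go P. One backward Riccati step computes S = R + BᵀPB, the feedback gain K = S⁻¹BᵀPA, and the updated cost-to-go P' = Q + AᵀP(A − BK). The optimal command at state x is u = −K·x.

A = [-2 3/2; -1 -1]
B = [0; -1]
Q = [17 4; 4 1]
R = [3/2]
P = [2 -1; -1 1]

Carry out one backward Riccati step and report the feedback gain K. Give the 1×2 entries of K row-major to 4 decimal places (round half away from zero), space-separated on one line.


-0.4000 1.0000

BᵀP = [1.0000 -1.0000]
S = R + BᵀPB = [3/2] + [1.0000] = [2.5000]
BᵀPA = [-1.0000 2.5000]
K = S⁻¹·BᵀPA = [-0.4000 1.0000]
A−BK = [-2.0000 1.5000; -1.4000 0.0000]
AᵀP(A−BK) = [4.6000 -4.5000; -4.5000 6.0000]
P' = Q + AᵀP(A−BK) = [21.6000 -0.5000; -0.5000 7.0000]
tr(P') = 28.6000


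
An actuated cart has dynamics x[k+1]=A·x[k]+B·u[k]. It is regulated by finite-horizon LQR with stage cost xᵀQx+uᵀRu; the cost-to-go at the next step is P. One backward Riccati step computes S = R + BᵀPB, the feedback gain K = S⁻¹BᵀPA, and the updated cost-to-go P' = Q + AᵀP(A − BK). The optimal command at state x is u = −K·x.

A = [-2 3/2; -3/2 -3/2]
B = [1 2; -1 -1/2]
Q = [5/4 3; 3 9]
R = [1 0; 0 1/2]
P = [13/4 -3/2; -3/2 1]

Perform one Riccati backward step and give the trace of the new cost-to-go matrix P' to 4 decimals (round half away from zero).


11.9503

BᵀP = [4.7500 -2.5000; 7.2500 -3.5000]
S = R + BᵀPB = [1 0; 0 1/2] + [7.2500 10.7500; 10.7500 16.2500] = [8.2500 10.7500; 10.7500 16.7500]
BᵀPA = [-5.7500 10.8750; -9.2500 16.1250]
K = S⁻¹·BᵀPA = [0.1381 0.3895; -0.6409 0.7127]
A−BK = [-0.8564 -0.3149; -1.6823 -0.7541]
AᵀP(A−BK) = [1.1160 0.2072; 0.2072 0.5843]
P' = Q + AᵀP(A−BK) = [2.3660 3.2072; 3.2072 9.5843]
tr(P') = 11.9503


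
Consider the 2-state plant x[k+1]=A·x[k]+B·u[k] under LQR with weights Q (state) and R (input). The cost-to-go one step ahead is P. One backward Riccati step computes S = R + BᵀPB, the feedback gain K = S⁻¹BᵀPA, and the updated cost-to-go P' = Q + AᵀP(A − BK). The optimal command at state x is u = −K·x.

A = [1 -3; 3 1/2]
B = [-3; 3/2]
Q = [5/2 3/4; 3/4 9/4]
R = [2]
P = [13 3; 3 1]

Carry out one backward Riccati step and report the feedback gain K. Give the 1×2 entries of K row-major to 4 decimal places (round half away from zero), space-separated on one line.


BᵀP = [-34.5000 -7.5000]
S = R + BᵀPB = [2] + [92.2500] = [94.2500]
BᵀPA = [-57.0000 99.7500]
K = S⁻¹·BᵀPA = [-0.6048 1.0584]
A−BK = [-0.8143 0.1751; 3.9072 -1.0875]
AᵀP(A−BK) = [5.5279 -2.6737; -2.6737 2.6790]
P' = Q + AᵀP(A−BK) = [8.0279 -1.9237; -1.9237 4.9290]
tr(P') = 12.9569

-0.6048 1.0584
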